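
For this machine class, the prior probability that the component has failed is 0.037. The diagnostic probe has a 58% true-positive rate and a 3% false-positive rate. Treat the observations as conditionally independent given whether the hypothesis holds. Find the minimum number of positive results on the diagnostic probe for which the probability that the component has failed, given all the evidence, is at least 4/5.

2

Prior odds: 0.037 ÷ 0.963 = 37/963.
Likelihood ratio of a positive result = 0.58/0.03 = 58/3.
Target odds: 0.8 ÷ 0.2 = 4.
Need (37/963) × (58/3)ⁿ ≥ 4, i.e. (58/3)ⁿ ≥ 3852/37.
(58/3)¹ = 58/3 falls short of 3852/37 but (58/3)² = 3364/9 reaches it, so n = 2.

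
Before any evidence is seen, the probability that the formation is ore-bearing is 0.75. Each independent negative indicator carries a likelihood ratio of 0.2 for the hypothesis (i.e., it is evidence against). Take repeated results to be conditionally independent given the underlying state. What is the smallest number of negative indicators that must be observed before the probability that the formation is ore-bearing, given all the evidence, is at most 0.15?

2

Prior odds: 0.75 ÷ 0.25 = 3.
Likelihood ratio per negative indicator = 0.2.
Target posterior odds = 0.15/0.85 = 3/17.
Need 3 × 0.2ⁿ ≤ 3/17, i.e. 0.2ⁿ ≤ 1/17.
0.2¹ = 0.2 is still above 1/17 but 0.2² = 0.04 is at or below it, so n = 2.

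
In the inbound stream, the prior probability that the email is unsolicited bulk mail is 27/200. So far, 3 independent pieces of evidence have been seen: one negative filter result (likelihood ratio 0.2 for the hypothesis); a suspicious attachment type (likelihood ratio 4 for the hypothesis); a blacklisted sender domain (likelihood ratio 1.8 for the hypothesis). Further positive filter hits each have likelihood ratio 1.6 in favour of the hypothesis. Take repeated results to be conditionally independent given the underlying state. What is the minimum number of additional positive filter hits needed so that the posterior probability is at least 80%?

7

Prior odds = 0.135/0.865 = 27/173.
Combined Bayes factor of the evidence already in hand = 0.2 × 4 × 1.8 = 1.44.
Odds after that evidence = (27/173) × 1.44 = 972/4325.
Target odds = 0.8/0.2 = 4.
Need 1.6ⁿ ≥ 4 ÷ (972/4325) = 4325/243.
1.6⁶ = 262144/15625 falls short of 4325/243 but 1.6⁷ = 2097152/78125 reaches it, so n = 7.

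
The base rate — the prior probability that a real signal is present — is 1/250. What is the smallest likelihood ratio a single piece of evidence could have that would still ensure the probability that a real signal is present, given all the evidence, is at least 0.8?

996

Prior odds = 0.004/0.996 = 1/249.
Target odds = 0.8/0.2 = 4.
Required Bayes factor = 4 ÷ (1/249) = 996.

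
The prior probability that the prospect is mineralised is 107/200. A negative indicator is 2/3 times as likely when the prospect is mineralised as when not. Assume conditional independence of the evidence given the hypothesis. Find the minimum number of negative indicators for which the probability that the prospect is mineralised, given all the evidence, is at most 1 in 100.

12

Prior odds = 0.535/0.465 = 107/93.
Likelihood ratio per negative indicator = 2/3.
Target odds: 0.01 ÷ 0.99 = 1/99.
Need (107/93) × (2/3)ⁿ ≤ 1/99, i.e. (2/3)ⁿ ≤ 31/3531.
(2/3)¹¹ = 2048/177147 is still above 31/3531 but (2/3)¹² = 4096/531441 is at or below it, so n = 12.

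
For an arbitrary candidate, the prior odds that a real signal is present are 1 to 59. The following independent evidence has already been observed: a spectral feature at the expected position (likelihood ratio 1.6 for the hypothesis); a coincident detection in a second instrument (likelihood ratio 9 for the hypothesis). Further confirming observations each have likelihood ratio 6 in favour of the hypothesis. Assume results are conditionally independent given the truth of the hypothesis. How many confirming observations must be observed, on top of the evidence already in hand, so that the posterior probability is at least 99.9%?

5

Prior odds = 1/59.
Combined Bayes factor of the evidence already in hand = 1.6 × 9 = 14.4.
Odds after that evidence = (1/59) × 14.4 = 72/295.
Target odds = 0.999/0.001 = 999.
Need 6ⁿ ≥ 999 ÷ (72/295) = 4093.125.
6⁴ = 1296 falls short of 4093.125 but 6⁵ = 7776 reaches it, so n = 5.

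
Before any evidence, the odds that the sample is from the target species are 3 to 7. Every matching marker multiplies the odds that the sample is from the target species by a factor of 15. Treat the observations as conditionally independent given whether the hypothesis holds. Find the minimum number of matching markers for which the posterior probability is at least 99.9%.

Prior odds = 3/7.
Likelihood ratio per matching marker = 15.
Target odds: 0.999 ÷ 0.001 = 999.
Require 15ⁿ ≥ 999 ÷ (3/7) = 2331.
15² = 225 falls short of 2331 but 15³ = 3375 reaches it, so n = 3.

3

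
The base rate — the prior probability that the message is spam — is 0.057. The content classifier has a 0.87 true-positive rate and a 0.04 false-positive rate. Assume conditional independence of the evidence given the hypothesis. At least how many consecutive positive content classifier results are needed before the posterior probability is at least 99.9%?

4

Prior odds = 0.057/0.943 = 57/943.
Likelihood ratio of a positive result = 0.87/0.04 = 21.75.
Target odds: 0.999 ÷ 0.001 = 999.
Require 21.75ⁿ ≥ 999 ÷ (57/943) = 314019/19.
21.75³ = 658503/64 falls short of 314019/19 but 21.75⁴ = 57289761/256 reaches it, so n = 4.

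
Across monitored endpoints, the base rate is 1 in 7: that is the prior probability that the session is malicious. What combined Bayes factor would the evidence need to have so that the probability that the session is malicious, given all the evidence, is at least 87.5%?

42

Prior odds = (1/7)/(6/7) = 1/6.
Target odds = 0.875/0.125 = 7.
Required Bayes factor = 7 ÷ (1/6) = 42.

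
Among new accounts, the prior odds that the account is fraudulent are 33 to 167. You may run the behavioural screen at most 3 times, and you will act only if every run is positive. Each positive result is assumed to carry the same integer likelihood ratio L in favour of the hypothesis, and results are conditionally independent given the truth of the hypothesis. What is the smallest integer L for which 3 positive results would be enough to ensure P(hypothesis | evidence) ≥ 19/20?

Prior odds = 33/167.
Target odds = 0.95/0.05 = 19.
Need L³ ≥ 19 ÷ (33/167) = 3173/33.
4³ = 64 < 3173/33 ≤ 125 = 5³, so L = 5.

5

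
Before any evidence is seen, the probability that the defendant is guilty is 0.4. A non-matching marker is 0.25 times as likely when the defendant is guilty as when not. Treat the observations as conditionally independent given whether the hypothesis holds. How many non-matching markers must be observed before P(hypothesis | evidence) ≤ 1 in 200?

4

Prior odds = 0.4/0.6 = 2/3.
Likelihood ratio per non-matching marker = 0.25.
Target odds: 0.005 ÷ 0.995 = 1/199.
Need (2/3) × 0.25ⁿ ≤ 1/199, i.e. 0.25ⁿ ≤ 3/398.
0.25³ = 0.015625 is still above 3/398 but 0.25⁴ = 0.00390625 is at or below it, so n = 4.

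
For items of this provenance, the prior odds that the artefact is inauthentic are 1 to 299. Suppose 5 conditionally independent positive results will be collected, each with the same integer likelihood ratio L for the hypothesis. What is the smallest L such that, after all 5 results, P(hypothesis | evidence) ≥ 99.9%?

Prior odds = 1/299.
Target odds = 0.999/0.001 = 999.
Need L⁵ ≥ 999 ÷ (1/299) = 298701.
12⁵ = 248832 < 298701 ≤ 371293 = 13⁵, so L = 13.

13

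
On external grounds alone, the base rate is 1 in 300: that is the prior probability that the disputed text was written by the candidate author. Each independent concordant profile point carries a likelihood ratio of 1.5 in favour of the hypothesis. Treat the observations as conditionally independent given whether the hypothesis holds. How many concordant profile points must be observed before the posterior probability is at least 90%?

Prior odds: (1/300) ÷ (299/300) = 1/299.
Likelihood ratio per concordant profile point = 1.5.
Target odds: 0.9 ÷ 0.1 = 9.
Require 1.5ⁿ ≥ 9 ÷ (1/299) = 2691.
1.5¹⁹ ≈2216.84 falls short of 2691 but 1.5²⁰ ≈3325.26 reaches it, so n = 20.

20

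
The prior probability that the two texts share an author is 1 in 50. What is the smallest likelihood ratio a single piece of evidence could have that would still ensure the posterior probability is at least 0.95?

931

Prior odds = 0.02/0.98 = 1/49.
Target odds = 0.95/0.05 = 19.
Required Bayes factor = 19 ÷ (1/49) = 931.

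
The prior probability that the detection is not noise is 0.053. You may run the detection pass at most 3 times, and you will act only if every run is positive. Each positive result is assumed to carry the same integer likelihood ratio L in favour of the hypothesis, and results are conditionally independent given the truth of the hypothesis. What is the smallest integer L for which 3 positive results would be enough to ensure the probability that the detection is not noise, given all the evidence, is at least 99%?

Prior odds = 0.053/0.947 = 53/947.
Target odds = 0.99/0.01 = 99.
Need L³ ≥ 99 ÷ (53/947) = 93753/53.
12³ = 1728 < 93753/53 ≤ 2197 = 13³, so L = 13.

13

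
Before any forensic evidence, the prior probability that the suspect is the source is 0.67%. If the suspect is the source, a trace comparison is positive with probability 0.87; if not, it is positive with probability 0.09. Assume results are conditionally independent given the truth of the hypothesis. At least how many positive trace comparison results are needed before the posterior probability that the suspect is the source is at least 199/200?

5

Prior odds = 0.0067/0.9933 = 67/9933.
Likelihood ratio of a positive = 0.87/0.09 = 29/3.
Target posterior odds = 0.995/0.005 = 199.
Need (67/9933) × (29/3)ⁿ ≥ 199, i.e. (29/3)ⁿ ≥ 1976667/67.
(29/3)⁴ = 707281/81 falls short of 1976667/67 but (29/3)⁵ = 20511149/243 reaches it, so n = 5.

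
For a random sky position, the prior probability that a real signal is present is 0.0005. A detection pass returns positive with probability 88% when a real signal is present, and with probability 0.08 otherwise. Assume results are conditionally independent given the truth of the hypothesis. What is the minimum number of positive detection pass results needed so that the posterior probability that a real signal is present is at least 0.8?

4

Prior odds: 0.0005 ÷ 0.9995 = 1/1999.
Likelihood ratio of a positive result = 0.88/0.08 = 11.
Target posterior odds = 0.8/0.2 = 4.
Require 11ⁿ ≥ 4 ÷ (1/1999) = 7996.
11³ = 1331 falls short of 7996 but 11⁴ = 14641 reaches it, so n = 4.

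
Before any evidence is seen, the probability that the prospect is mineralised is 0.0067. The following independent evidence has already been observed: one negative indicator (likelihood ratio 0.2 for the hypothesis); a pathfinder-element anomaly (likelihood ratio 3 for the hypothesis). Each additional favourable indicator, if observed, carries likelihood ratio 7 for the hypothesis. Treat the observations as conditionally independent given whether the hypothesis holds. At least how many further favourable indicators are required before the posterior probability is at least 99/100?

6

Prior odds = 0.0067/0.9933 = 67/9933.
Combined Bayes factor of the evidence already in hand = 0.2 × 3 = 0.6.
Odds after that evidence = (67/9933) × 0.6 = 67/16555.
Target odds = 0.99/0.01 = 99.
Need 7ⁿ ≥ 99 ÷ (67/16555) = 1638945/67.
7⁵ = 16807 falls short of 1638945/67 but 7⁶ = 117649 reaches it, so n = 6.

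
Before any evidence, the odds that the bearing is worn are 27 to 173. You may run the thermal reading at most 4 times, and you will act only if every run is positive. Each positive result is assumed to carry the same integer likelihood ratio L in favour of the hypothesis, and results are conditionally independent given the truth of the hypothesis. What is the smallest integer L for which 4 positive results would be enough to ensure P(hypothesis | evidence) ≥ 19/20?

Prior odds = 27/173.
Target odds = 0.95/0.05 = 19.
Need L⁴ ≥ 19 ÷ (27/173) = 3287/27.
3⁴ = 81 < 3287/27 ≤ 256 = 4⁴, so L = 4.

4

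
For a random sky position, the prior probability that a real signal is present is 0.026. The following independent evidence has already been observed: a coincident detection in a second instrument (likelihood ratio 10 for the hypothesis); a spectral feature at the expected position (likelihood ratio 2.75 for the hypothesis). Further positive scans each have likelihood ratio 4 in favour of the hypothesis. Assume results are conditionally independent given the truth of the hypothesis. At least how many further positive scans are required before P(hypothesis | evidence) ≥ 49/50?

Prior odds = 0.026/0.974 = 13/487.
Combined Bayes factor of the evidence already in hand = 10 × 2.75 = 27.5.
Odds after that evidence = (13/487) × 27.5 = 715/974.
Target odds = 0.98/0.02 = 49.
Need 4ⁿ ≥ 49 ÷ (715/974) = 47726/715.
4³ = 64 falls short of 47726/715 but 4⁴ = 256 reaches it, so n = 4.

4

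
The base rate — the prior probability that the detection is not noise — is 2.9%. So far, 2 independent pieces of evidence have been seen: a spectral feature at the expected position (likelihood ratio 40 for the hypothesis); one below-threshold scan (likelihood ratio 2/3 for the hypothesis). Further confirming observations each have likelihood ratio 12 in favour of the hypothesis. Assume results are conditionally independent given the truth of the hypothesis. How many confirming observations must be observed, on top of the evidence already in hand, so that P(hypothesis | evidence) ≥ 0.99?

2

Prior odds = 0.029/0.971 = 29/971.
Combined Bayes factor of the evidence already in hand = 40 × (2/3) = 80/3.
Odds after that evidence = (29/971) × 80/3 = 2320/2913.
Target odds = 0.99/0.01 = 99.
Need 12ⁿ ≥ 99 ÷ (2320/2913) = 288387/2320.
12¹ = 12 falls short of 288387/2320 but 12² = 144 reaches it, so n = 2.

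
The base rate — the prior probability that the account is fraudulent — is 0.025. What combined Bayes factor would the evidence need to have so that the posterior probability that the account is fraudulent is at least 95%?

Prior odds = 0.025/0.975 = 1/39.
Target odds = 0.95/0.05 = 19.
Required Bayes factor = 19 ÷ (1/39) = 741.

741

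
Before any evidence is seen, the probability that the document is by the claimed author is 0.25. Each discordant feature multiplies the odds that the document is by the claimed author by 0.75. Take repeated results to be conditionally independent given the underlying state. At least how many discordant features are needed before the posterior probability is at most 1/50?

10

Prior odds = 0.25/0.75 = 1/3.
Likelihood ratio per discordant feature = 0.75.
Target odds: 0.02 ÷ 0.98 = 1/49.
Require 0.75ⁿ ≤ 1/49 ÷ (1/3) = 3/49.
0.75⁹ = 19683/262144 is still above 3/49 but 0.75¹⁰ = 59049/1048576 is at or below it, so n = 10.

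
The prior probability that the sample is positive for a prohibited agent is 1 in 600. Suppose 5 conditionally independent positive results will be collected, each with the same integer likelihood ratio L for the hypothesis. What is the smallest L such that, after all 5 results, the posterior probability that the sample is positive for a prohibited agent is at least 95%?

Prior odds = (1/600)/(599/600) = 1/599.
Target odds = 0.95/0.05 = 19.
Need L⁵ ≥ 19 ÷ (1/599) = 11381.
6⁵ = 7776 < 11381 ≤ 16807 = 7⁵, so L = 7.

7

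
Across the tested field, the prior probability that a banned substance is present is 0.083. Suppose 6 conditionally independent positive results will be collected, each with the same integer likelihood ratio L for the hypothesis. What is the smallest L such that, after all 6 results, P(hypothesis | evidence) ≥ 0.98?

3

Prior odds = 0.083/0.917 = 83/917.
Target odds = 0.98/0.02 = 49.
Need L⁶ ≥ 49 ÷ (83/917) = 44933/83.
2⁶ = 64 < 44933/83 ≤ 729 = 3⁶, so L = 3.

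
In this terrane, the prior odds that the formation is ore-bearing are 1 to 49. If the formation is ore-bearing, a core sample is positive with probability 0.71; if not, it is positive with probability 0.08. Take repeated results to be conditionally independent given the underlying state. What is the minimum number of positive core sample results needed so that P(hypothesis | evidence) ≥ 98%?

Prior odds = 1/49.
Likelihood ratio of a positive = 0.71/0.08 = 8.875.
Target posterior odds = 0.98/0.02 = 49.
Require 8.875ⁿ ≥ 49 ÷ (1/49) = 2401.
8.875³ = 357911/512 falls short of 2401 but 8.875⁴ = 25411681/4096 reaches it, so n = 4.

4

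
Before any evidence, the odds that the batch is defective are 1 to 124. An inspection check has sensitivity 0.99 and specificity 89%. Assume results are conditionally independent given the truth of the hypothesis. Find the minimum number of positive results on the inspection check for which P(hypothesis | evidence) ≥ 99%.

5

Prior odds = 1/124.
False-positive rate = 1 − 0.89 = 0.11; likelihood ratio of a positive = 0.99/0.11 = 9.
Target odds: 0.99 ÷ 0.01 = 99.
Need (1/124) × 9ⁿ ≥ 99, i.e. 9ⁿ ≥ 12276.
9⁴ = 6561 falls short of 12276 but 9⁵ = 59049 reaches it, so n = 5.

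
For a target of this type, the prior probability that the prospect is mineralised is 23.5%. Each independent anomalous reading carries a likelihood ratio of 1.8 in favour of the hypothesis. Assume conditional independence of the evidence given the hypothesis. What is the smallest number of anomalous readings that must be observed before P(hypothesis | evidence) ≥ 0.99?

Prior odds = 0.235/0.765 = 47/153.
Likelihood ratio per anomalous reading = 1.8.
Target posterior odds = 0.99/0.01 = 99.
Need (47/153) × 1.8ⁿ ≥ 99, i.e. 1.8ⁿ ≥ 15147/47.
1.8⁹ = 387420489/1953125 falls short of 15147/47 but 1.8¹⁰ ≈357.047 reaches it, so n = 10.

10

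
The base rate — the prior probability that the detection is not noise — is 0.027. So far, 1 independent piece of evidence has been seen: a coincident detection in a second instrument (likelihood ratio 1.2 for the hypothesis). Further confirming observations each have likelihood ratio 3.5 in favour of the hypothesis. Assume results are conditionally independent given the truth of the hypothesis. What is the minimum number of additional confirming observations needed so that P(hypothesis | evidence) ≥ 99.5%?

Prior odds = 0.027/0.973 = 27/973.
Bayes factor of the evidence already in hand = 1.2.
Odds after that evidence = (27/973) × 1.2 = 162/4865.
Target odds = 0.995/0.005 = 199.
Need 3.5ⁿ ≥ 199 ÷ (162/4865) = 968135/162.
3.5⁶ = 1838.265625 falls short of 968135/162 but 3.5⁷ = 823543/128 reaches it, so n = 7.

7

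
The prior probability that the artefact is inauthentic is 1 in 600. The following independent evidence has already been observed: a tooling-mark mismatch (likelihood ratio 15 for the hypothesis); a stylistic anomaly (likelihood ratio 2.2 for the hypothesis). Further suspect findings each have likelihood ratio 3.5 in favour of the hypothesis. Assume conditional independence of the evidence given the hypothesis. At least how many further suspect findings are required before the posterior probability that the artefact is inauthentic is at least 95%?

Prior odds = (1/600)/(599/600) = 1/599.
Combined Bayes factor of the evidence already in hand = 15 × 2.2 = 33.
Odds after that evidence = (1/599) × 33 = 33/599.
Target odds = 0.95/0.05 = 19.
Need 3.5ⁿ ≥ 19 ÷ (33/599) = 11381/33.
3.5⁴ = 150.0625 falls short of 11381/33 but 3.5⁵ = 525.21875 reaches it, so n = 5.

5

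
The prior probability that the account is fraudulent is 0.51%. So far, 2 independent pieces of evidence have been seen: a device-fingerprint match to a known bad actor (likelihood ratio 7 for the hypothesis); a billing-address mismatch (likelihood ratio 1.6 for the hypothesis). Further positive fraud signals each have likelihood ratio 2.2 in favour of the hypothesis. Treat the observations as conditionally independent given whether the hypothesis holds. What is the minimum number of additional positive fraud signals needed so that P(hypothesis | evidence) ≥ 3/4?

6

Prior odds = 0.0051/0.9949 = 51/9949.
Combined Bayes factor of the evidence already in hand = 7 × 1.6 = 11.2.
Odds after that evidence = (51/9949) × 11.2 = 2856/49745.
Target odds = 0.75/0.25 = 3.
Need 2.2ⁿ ≥ 3 ÷ (2856/49745) = 49745/952.
2.2⁵ = 51.53632 falls short of 49745/952 but 2.2⁶ = 1771561/15625 reaches it, so n = 6.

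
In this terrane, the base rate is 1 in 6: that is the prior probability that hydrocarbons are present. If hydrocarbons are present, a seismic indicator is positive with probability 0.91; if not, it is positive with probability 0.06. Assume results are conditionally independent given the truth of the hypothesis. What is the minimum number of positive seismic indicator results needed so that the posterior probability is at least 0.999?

4

Prior odds = (1/6)/(5/6) = 0.2.
Likelihood ratio of a positive = 0.91/0.06 = 91/6.
Target posterior odds = 0.999/0.001 = 999.
Need 0.2 × (91/6)ⁿ ≥ 999, i.e. (91/6)ⁿ ≥ 4995.
(91/6)³ = 753571/216 falls short of 4995 but (91/6)⁴ = 68574961/1296 reaches it, so n = 4.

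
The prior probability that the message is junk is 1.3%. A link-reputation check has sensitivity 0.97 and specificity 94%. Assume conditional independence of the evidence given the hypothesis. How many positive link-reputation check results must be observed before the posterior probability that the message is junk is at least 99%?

4

Prior odds: 0.013 ÷ 0.987 = 13/987.
False-positive rate = 1 − 0.94 = 0.06; likelihood ratio of a positive = 0.97/0.06 = 97/6.
Target odds: 0.99 ÷ 0.01 = 99.
Require (97/6)ⁿ ≥ 99 ÷ (13/987) = 97713/13.
(97/6)³ = 912673/216 falls short of 97713/13 but (97/6)⁴ = 88529281/1296 reaches it, so n = 4.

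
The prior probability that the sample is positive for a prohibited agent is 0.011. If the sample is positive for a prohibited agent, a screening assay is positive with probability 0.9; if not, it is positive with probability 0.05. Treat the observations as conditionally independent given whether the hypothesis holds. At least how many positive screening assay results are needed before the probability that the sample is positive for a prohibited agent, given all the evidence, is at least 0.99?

Prior odds = 0.011/0.989 = 11/989.
Likelihood ratio of a positive = 0.9/0.05 = 18.
Target posterior odds = 0.99/0.01 = 99.
Need (11/989) × 18ⁿ ≥ 99, i.e. 18ⁿ ≥ 8901.
18³ = 5832 falls short of 8901 but 18⁴ = 104976 reaches it, so n = 4.

4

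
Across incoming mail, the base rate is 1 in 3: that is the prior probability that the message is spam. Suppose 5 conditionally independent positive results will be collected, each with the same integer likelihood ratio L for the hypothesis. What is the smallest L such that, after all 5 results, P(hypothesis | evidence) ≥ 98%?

3

Prior odds = (1/3)/(2/3) = 0.5.
Target odds = 0.98/0.02 = 49.
Need L⁵ ≥ 49 ÷ 0.5 = 98.
2⁵ = 32 < 98 ≤ 243 = 3⁵, so L = 3.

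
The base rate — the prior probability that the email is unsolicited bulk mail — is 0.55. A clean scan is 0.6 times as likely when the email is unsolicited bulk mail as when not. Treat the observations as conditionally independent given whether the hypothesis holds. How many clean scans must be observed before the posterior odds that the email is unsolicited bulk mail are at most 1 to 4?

Prior odds = 0.55/0.45 = 11/9.
Likelihood ratio per clean scan = 0.6.
Target odds = 0.25.
Require 0.6ⁿ ≤ 0.25 ÷ (11/9) = 9/44.
0.6³ = 0.216 is still above 9/44 but 0.6⁴ = 0.1296 is at or below it, so n = 4.

4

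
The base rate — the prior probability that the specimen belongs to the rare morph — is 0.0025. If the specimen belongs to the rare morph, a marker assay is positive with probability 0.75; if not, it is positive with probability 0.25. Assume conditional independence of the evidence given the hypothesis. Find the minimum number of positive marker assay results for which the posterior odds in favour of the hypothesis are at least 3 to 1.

Prior odds: 0.0025 ÷ 0.9975 = 1/399.
Likelihood ratio of a positive = 0.75/0.25 = 3.
Target odds = 3.
Require 3ⁿ ≥ 3 ÷ (1/399) = 1197.
3⁶ = 729 falls short of 1197 but 3⁷ = 2187 reaches it, so n = 7.

7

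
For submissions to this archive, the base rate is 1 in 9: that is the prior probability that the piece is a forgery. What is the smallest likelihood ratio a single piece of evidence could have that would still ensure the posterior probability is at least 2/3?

16

Prior odds = (1/9)/(8/9) = 0.125.
Target odds = (2/3)/(1/3) = 2.
Required Bayes factor = 2 ÷ 0.125 = 16.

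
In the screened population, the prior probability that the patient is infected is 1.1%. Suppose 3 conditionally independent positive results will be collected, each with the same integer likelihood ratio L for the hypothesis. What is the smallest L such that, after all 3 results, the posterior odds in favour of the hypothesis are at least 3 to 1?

Prior odds = 0.011/0.989 = 11/989.
Target odds = 3.
Need L³ ≥ 3 ÷ (11/989) = 2967/11.
6³ = 216 < 2967/11 ≤ 343 = 7³, so L = 7.

7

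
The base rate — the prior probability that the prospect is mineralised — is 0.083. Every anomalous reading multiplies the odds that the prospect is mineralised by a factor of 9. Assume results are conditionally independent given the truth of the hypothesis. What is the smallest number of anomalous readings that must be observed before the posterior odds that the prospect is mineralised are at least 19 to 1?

Prior odds = 0.083/0.917 = 83/917.
Likelihood ratio per anomalous reading = 9.
Target odds = 19.
Need (83/917) × 9ⁿ ≥ 19, i.e. 9ⁿ ≥ 17423/83.
9² = 81 falls short of 17423/83 but 9³ = 729 reaches it, so n = 3.

3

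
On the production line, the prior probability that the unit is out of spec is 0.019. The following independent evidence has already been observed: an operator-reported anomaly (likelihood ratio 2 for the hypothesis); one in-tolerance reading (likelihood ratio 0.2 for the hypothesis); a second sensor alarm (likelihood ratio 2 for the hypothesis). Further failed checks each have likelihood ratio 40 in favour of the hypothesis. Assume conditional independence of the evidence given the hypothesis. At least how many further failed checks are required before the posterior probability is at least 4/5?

Prior odds = 0.019/0.981 = 19/981.
Combined Bayes factor of the evidence already in hand = 2 × 0.2 × 2 = 0.8.
Odds after that evidence = (19/981) × 0.8 = 76/4905.
Target odds = 0.8/0.2 = 4.
Need 40ⁿ ≥ 4 ÷ (76/4905) = 4905/19.
40¹ = 40 falls short of 4905/19 but 40² = 1600 reaches it, so n = 2.

2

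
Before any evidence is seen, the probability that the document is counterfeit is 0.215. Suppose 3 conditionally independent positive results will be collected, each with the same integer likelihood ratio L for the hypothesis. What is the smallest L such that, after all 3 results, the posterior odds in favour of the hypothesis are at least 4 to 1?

3

Prior odds = 0.215/0.785 = 43/157.
Target odds = 4.
Need L³ ≥ 4 ÷ (43/157) = 628/43.
2³ = 8 < 628/43 ≤ 27 = 3³, so L = 3.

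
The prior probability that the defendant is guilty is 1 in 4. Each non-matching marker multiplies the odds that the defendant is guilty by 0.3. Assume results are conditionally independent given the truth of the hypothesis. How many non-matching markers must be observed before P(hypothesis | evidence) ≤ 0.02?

Prior odds: 0.25 ÷ 0.75 = 1/3.
Likelihood ratio per non-matching marker = 0.3.
Target odds: 0.02 ÷ 0.98 = 1/49.
Need (1/3) × 0.3ⁿ ≤ 1/49, i.e. 0.3ⁿ ≤ 3/49.
0.3² = 0.09 is still above 3/49 but 0.3³ = 0.027 is at or below it, so n = 3.

3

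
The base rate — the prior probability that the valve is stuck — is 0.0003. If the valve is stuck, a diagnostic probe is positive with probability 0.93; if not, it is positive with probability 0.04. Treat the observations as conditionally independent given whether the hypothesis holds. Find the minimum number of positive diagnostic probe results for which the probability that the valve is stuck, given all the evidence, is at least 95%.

4

Prior odds = 0.0003/0.9997 = 3/9997.
Likelihood ratio of a positive = 0.93/0.04 = 23.25.
Target posterior odds = 0.95/0.05 = 19.
Need (3/9997) × 23.25ⁿ ≥ 19, i.e. 23.25ⁿ ≥ 189943/3.
23.25³ = 804357/64 falls short of 189943/3 but 23.25⁴ = 74805201/256 reaches it, so n = 4.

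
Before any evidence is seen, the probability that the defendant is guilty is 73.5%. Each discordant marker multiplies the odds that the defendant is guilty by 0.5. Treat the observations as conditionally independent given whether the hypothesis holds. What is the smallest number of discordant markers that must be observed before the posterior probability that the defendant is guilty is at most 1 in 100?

9

Prior odds: 0.735 ÷ 0.265 = 147/53.
Likelihood ratio per discordant marker = 0.5.
Target odds: 0.01 ÷ 0.99 = 1/99.
Need (147/53) × 0.5ⁿ ≤ 1/99, i.e. 0.5ⁿ ≤ 53/14553.
0.5⁸ = 0.00390625 is still above 53/14553 but 0.5⁹ = 0.001953125 is at or below it, so n = 9.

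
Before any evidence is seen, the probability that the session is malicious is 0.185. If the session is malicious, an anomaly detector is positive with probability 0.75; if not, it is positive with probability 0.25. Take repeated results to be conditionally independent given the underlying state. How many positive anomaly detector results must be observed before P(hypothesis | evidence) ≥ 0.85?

3

Prior odds: 0.185 ÷ 0.815 = 37/163.
Likelihood ratio of a positive = 0.75/0.25 = 3.
Target posterior odds = 0.85/0.15 = 17/3.
Need (37/163) × 3ⁿ ≥ 17/3, i.e. 3ⁿ ≥ 2771/111.
3² = 9 falls short of 2771/111 but 3³ = 27 reaches it, so n = 3.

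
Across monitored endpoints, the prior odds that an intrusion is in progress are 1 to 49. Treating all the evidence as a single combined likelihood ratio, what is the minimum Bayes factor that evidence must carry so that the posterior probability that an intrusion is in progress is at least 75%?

Prior odds = 1/49.
Target odds = 0.75/0.25 = 3.
Required Bayes factor = 3 ÷ (1/49) = 147.

147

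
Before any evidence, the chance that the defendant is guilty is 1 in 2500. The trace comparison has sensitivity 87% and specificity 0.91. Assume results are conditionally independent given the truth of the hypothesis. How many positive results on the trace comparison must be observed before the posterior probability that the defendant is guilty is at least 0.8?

Prior odds = 0.0004/0.9996 = 1/2499.
False-positive rate = 1 − 0.91 = 0.09; likelihood ratio of a positive = 0.87/0.09 = 29/3.
Target odds: 0.8 ÷ 0.2 = 4.
Require (29/3)ⁿ ≥ 4 ÷ (1/2499) = 9996.
(29/3)⁴ = 707281/81 falls short of 9996 but (29/3)⁵ = 20511149/243 reaches it, so n = 5.

5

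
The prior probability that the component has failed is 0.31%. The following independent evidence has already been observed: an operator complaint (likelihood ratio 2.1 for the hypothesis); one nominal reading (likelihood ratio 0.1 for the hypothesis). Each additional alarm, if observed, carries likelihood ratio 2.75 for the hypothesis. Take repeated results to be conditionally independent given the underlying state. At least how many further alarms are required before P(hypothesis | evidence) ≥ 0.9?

10

Prior odds = 0.0031/0.9969 = 31/9969.
Combined Bayes factor of the evidence already in hand = 2.1 × 0.1 = 0.21.
Odds after that evidence = (31/9969) × 0.21 = 217/332300.
Target odds = 0.9/0.1 = 9.
Need 2.75ⁿ ≥ 9 ÷ (217/332300) = 2990700/217.
2.75⁹ ≈8994.86 falls short of 2990700/217 but 2.75¹⁰ ≈24735.9 reaches it, so n = 10.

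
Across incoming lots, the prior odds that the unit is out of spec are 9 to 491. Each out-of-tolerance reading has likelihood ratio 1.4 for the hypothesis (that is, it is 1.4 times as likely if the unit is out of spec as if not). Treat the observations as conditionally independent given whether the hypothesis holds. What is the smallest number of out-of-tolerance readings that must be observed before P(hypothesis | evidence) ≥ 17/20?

Prior odds = 9/491.
Likelihood ratio per out-of-tolerance reading = 1.4.
Target posterior odds = 0.85/0.15 = 17/3.
Need (9/491) × 1.4ⁿ ≥ 17/3, i.e. 1.4ⁿ ≥ 8347/27.
1.4¹⁷ ≈304.913 falls short of 8347/27 but 1.4¹⁸ ≈426.879 reaches it, so n = 18.

18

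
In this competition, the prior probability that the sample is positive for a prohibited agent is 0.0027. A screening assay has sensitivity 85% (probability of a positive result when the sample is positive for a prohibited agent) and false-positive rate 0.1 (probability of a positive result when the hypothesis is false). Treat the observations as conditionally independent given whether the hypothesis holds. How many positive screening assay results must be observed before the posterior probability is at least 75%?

4

Prior odds = 0.0027/0.9973 = 27/9973.
Likelihood ratio of a positive result = 0.85/0.1 = 8.5.
Target odds: 0.75 ÷ 0.25 = 3.
Need (27/9973) × 8.5ⁿ ≥ 3, i.e. 8.5ⁿ ≥ 9973/9.
8.5³ = 614.125 falls short of 9973/9 but 8.5⁴ = 5220.0625 reaches it, so n = 4.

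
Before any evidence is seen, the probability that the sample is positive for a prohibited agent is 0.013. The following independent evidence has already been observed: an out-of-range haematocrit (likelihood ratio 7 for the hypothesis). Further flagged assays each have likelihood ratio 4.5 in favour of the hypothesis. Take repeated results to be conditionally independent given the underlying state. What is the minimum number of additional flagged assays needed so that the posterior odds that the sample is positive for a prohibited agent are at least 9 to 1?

4

Prior odds = 0.013/0.987 = 13/987.
Bayes factor of the evidence already in hand = 7.
Odds after that evidence = (13/987) × 7 = 13/141.
Target odds = 9.
Need 4.5ⁿ ≥ 9 ÷ (13/141) = 1269/13.
4.5³ = 91.125 falls short of 1269/13 but 4.5⁴ = 410.0625 reaches it, so n = 4.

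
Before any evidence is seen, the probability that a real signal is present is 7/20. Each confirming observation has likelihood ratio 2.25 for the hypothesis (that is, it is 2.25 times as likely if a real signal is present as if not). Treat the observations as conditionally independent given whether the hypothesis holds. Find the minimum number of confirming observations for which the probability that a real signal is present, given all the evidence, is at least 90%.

4

Prior odds: 0.35 ÷ 0.65 = 7/13.
Likelihood ratio per confirming observation = 2.25.
Target posterior odds = 0.9/0.1 = 9.
Need (7/13) × 2.25ⁿ ≥ 9, i.e. 2.25ⁿ ≥ 117/7.
2.25³ = 11.390625 falls short of 117/7 but 2.25⁴ = 25.62890625 reaches it, so n = 4.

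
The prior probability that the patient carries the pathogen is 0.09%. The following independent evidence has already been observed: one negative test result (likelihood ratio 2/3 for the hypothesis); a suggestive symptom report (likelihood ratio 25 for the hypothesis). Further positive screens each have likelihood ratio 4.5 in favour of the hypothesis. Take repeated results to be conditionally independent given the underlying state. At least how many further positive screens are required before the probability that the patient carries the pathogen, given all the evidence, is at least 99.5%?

7

Prior odds = 0.0009/0.9991 = 9/9991.
Combined Bayes factor of the evidence already in hand = (2/3) × 25 = 50/3.
Odds after that evidence = (9/9991) × 50/3 = 150/9991.
Target odds = 0.995/0.005 = 199.
Need 4.5ⁿ ≥ 199 ÷ (150/9991) = 1988209/150.
4.5⁶ = 8303.765625 falls short of 1988209/150 but 4.5⁷ = 4782969/128 reaches it, so n = 7.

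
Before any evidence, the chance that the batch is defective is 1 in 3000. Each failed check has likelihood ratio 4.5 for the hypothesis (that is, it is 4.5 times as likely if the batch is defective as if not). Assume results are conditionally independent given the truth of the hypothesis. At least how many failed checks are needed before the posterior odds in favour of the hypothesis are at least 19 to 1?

Prior odds = (1/3000)/(2999/3000) = 1/2999.
Likelihood ratio per failed check = 4.5.
Target odds = 19.
Require 4.5ⁿ ≥ 19 ÷ (1/2999) = 56981.
4.5⁷ = 4782969/128 falls short of 56981 but 4.5⁸ = 43046721/256 reaches it, so n = 8.

8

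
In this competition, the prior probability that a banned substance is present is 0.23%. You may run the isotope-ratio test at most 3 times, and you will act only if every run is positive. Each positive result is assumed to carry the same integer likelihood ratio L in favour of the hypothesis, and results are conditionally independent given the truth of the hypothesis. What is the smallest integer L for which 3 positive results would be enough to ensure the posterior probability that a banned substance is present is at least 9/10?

16

Prior odds = 0.0023/0.9977 = 23/9977.
Target odds = 0.9/0.1 = 9.
Need L³ ≥ 9 ÷ (23/9977) = 89793/23.
15³ = 3375 < 89793/23 ≤ 4096 = 16³, so L = 16.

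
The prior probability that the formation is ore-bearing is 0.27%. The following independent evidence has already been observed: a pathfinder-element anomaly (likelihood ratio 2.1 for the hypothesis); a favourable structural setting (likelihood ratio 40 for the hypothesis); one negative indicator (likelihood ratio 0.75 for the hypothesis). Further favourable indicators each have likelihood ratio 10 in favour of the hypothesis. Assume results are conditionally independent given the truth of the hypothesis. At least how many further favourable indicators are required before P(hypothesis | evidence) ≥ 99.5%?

Prior odds = 0.0027/0.9973 = 27/9973.
Combined Bayes factor of the evidence already in hand = 2.1 × 40 × 0.75 = 63.
Odds after that evidence = (27/9973) × 63 = 1701/9973.
Target odds = 0.995/0.005 = 199.
Need 10ⁿ ≥ 199 ÷ (1701/9973) = 1984627/1701.
10³ = 1000 falls short of 1984627/1701 but 10⁴ = 10000 reaches it, so n = 4.

4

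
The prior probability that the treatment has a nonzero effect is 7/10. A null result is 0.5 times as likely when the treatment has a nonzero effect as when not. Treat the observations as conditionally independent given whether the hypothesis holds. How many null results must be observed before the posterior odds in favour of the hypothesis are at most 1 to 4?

Prior odds = 0.7/0.3 = 7/3.
Likelihood ratio per null result = 0.5.
Target odds = 0.25.
Require 0.5ⁿ ≤ 0.25 ÷ (7/3) = 3/28.
0.5³ = 0.125 is still above 3/28 but 0.5⁴ = 0.0625 is at or below it, so n = 4.

4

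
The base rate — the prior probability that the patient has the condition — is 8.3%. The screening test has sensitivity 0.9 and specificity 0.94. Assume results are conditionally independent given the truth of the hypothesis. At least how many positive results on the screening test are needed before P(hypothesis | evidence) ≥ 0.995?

Prior odds: 0.083 ÷ 0.917 = 83/917.
False-positive rate = 1 − 0.94 = 0.06; likelihood ratio of a positive = 0.9/0.06 = 15.
Target odds: 0.995 ÷ 0.005 = 199.
Need (83/917) × 15ⁿ ≥ 199, i.e. 15ⁿ ≥ 182483/83.
15² = 225 falls short of 182483/83 but 15³ = 3375 reaches it, so n = 3.

3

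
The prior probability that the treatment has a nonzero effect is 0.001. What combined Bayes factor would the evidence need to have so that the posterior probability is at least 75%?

Prior odds = 0.001/0.999 = 1/999.
Target odds = 0.75/0.25 = 3.
Required Bayes factor = 3 ÷ (1/999) = 2997.

2997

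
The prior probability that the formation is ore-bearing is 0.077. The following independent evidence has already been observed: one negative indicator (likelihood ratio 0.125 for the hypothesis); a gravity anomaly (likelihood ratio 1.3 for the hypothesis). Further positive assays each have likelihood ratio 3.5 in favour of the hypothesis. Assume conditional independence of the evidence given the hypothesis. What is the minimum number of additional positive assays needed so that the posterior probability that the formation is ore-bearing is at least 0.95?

Prior odds = 0.077/0.923 = 77/923.
Combined Bayes factor of the evidence already in hand = 0.125 × 1.3 = 0.1625.
Odds after that evidence = (77/923) × 0.1625 = 77/5680.
Target odds = 0.95/0.05 = 19.
Need 3.5ⁿ ≥ 19 ÷ (77/5680) = 107920/77.
3.5⁵ = 525.21875 falls short of 107920/77 but 3.5⁶ = 1838.265625 reaches it, so n = 6.

6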